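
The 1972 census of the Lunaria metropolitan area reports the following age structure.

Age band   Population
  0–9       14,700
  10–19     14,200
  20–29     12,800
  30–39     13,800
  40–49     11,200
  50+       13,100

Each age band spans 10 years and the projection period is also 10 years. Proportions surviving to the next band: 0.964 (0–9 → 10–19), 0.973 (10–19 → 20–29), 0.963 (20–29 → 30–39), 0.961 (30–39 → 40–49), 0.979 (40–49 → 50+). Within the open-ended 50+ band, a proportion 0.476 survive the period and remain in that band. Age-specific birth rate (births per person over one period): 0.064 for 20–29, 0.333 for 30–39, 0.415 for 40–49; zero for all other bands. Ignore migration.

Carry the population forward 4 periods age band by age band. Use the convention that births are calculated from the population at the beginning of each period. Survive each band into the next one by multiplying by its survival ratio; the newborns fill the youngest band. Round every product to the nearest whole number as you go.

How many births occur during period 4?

Let group 1 be 0–9 through group 6 = 50+.
Period 1.
Births: 12800 * 0.064 = 819 ; 13800 * 0.333 = 4595 ; 11200 * 0.415 = 4648 → total 10062
Group 2: 14700 * 0.964 = 14171
Group 3: 14200 * 0.973 = 13817
Group 4: 12800 * 0.963 = 12326
Group 5: 13800 * 0.961 = 13262
Group 6: 11200 * 0.979 + 13100 * 0.476 = 10965 + 6236 = 17201
End of period: [10062, 14171, 13817, 12326, 13262, 17201]
Period 2.
Births: 13817 * 0.064 = 884 ; 12326 * 0.333 = 4105 ; 13262 * 0.415 = 5504 → total 10493
Group 2: 10062 * 0.964 = 9700
Group 3: 14171 * 0.973 = 13788
Group 4: 13817 * 0.963 = 13306
Group 5: 12326 * 0.961 = 11845
Group 6: 13262 * 0.979 + 17201 * 0.476 = 12983 + 8188 = 21171
End of period: [10493, 9700, 13788, 13306, 11845, 21171]
Period 3.
Births: 13788 * 0.064 = 882 ; 13306 * 0.333 = 4431 ; 11845 * 0.415 = 4916 → total 10229
Group 2: 10493 * 0.964 = 10115
Group 3: 9700 * 0.973 = 9438
Group 4: 13788 * 0.963 = 13278
Group 5: 13306 * 0.961 = 12787
Group 6: 11845 * 0.979 + 21171 * 0.476 = 11596 + 10077 = 21673
End of period: [10229, 10115, 9438, 13278, 12787, 21673]
Period 4.
Births: 9438 * 0.064 = 604 ; 13278 * 0.333 = 4422 ; 12787 * 0.415 = 5307 → total 10333
Group 2: 10229 * 0.964 = 9861
Group 3: 10115 * 0.973 = 9842
Group 4: 9438 * 0.963 = 9089
Group 5: 13278 * 0.961 = 12760
Group 6: 12787 * 0.979 + 21673 * 0.476 = 12518 + 10316 = 22834
End of period: [10333, 9861, 9842, 9089, 12760, 22834]

10333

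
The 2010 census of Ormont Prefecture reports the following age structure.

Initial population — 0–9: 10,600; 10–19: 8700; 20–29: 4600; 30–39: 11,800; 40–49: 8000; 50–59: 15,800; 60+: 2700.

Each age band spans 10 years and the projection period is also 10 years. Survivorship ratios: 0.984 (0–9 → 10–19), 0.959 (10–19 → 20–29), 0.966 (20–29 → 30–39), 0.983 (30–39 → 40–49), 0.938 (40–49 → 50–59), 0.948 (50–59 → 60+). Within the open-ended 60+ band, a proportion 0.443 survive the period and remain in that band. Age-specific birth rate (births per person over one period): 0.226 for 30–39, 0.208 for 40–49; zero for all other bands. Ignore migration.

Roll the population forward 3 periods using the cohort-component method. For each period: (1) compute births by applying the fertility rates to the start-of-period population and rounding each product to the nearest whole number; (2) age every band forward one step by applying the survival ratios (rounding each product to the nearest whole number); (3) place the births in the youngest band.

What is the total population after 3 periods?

48500

Let group 1 be 0–9 through group 7 = 60+.
— Period 1 —
Births: 11800 * 0.226 = 2667, 8000 * 0.208 = 1664 → 4331
Group 2: 10600 * 0.984 = 10430
Group 3: 8700 * 0.959 = 8343
Group 4: 4600 * 0.966 = 4444
Group 5: 11800 * 0.983 = 11599
Group 6: 8000 * 0.938 = 7504
Group 7: 15800 * 0.948 + 2700 * 0.443 = 14978 + 1196 = 16174
→ [4331, 10430, 8343, 4444, 11599, 7504, 16174]
— Period 2 —
Births: 4444 * 0.226 = 1004, 11599 * 0.208 = 2413 → 3417
Group 2: 4331 * 0.984 = 4262
Group 3: 10430 * 0.959 = 10002
Group 4: 8343 * 0.966 = 8059
Group 5: 4444 * 0.983 = 4368
Group 6: 11599 * 0.938 = 10880
Group 7: 7504 * 0.948 + 16174 * 0.443 = 7114 + 7165 = 14279
→ [3417, 4262, 10002, 8059, 4368, 10880, 14279]
— Period 3 —
Births: 8059 * 0.226 = 1821, 4368 * 0.208 = 909 → 2730
Group 2: 3417 * 0.984 = 3362
Group 3: 4262 * 0.959 = 4087
Group 4: 10002 * 0.966 = 9662
Group 5: 8059 * 0.983 = 7922
Group 6: 4368 * 0.938 = 4097
Group 7: 10880 * 0.948 + 14279 * 0.443 = 10314 + 6326 = 16640
→ [2730, 3362, 4087, 9662, 7922, 4097, 16640]
Total after period 3: 2730 + 3362 + 4087 + 9662 + 7922 + 4097 + 16640 = 48500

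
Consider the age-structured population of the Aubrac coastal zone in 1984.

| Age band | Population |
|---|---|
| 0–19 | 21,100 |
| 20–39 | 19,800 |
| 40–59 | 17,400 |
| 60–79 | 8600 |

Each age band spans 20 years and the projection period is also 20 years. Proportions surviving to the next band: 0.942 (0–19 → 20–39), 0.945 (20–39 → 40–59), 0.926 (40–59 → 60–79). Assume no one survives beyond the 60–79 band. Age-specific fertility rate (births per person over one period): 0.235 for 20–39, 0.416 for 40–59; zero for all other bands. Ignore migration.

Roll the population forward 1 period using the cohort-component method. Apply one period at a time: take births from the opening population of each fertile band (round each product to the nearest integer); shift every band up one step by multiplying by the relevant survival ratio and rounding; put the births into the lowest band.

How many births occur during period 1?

11891

Let band 1 be 0–19 through band 4 = 60–79.
After projecting period 1:
Births: 19800 × 0.235 = 4653 ; 17400 × 0.416 = 7238 → total 11891
Band 2: 21100 × 0.942 = 19876
Band 3: 19800 × 0.945 = 18711
Band 4: 17400 × 0.926 = 16112
→ [11891, 19876, 18711, 16112]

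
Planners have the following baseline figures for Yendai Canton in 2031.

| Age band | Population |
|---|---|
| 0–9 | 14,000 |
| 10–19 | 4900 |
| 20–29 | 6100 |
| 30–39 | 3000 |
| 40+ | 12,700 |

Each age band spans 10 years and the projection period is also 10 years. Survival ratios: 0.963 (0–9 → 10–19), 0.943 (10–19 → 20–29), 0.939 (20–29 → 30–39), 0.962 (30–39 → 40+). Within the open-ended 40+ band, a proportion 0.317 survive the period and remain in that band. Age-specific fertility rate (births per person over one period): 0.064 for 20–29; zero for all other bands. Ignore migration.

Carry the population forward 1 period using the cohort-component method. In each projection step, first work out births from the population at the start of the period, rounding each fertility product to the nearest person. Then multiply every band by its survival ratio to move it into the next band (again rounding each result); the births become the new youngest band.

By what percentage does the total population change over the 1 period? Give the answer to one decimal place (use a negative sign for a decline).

-23.5

Let group 1 be 0–9 through group 5 = 40+.
Period 1.
Births: 6100 × 0.064 = 390
Group 2: 14000 × 0.963 = 13482
Group 3: 4900 × 0.943 = 4621
Group 4: 6100 × 0.939 = 5728
Group 5: 3000 × 0.962 + 12700 × 0.317 = 2886 + 4026 = 6912
Population now: 0–9=390, 10–19=13482, 20–29=4621, 30–39=5728, 40+=6912
Total: 40700 → 31133; change = -9567; percentage change = -23.5%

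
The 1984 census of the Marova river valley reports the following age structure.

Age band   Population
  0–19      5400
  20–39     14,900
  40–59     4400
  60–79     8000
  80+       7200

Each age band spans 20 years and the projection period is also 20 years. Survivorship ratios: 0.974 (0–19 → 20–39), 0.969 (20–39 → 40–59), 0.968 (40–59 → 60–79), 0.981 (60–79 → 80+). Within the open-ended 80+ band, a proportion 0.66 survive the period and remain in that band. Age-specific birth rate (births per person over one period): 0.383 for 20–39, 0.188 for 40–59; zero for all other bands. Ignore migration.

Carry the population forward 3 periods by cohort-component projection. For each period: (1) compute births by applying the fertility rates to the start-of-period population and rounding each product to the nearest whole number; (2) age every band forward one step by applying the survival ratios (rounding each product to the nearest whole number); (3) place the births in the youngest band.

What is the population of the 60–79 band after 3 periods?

Period 1.
Births: 14900 × 0.383 = 5707 ; 4400 × 0.188 = 827 — total 6534
20–39: 5400 × 0.974 = 5260
40–59: 14900 × 0.969 = 14438
60–79: 4400 × 0.968 = 4259
80+: 8000 × 0.981 + 7200 × 0.66 = 7848 + 4752 = 12600
Giving 6534 / 5260 / 14438 / 4259 / 12600.
Period 2.
Births: 5260 × 0.383 = 2015 ; 14438 × 0.188 = 2714 — total 4729
20–39: 6534 × 0.974 = 6364
40–59: 5260 × 0.969 = 5097
60–79: 14438 × 0.968 = 13976
80+: 4259 × 0.981 + 12600 × 0.66 = 4178 + 8316 = 12494
Giving 4729 / 6364 / 5097 / 13976 / 12494.
Period 3.
Births: 6364 × 0.383 = 2437 ; 5097 × 0.188 = 958 — total 3395
20–39: 4729 × 0.974 = 4606
40–59: 6364 × 0.969 = 6167
60–79: 5097 × 0.968 = 4934
80+: 13976 × 0.981 + 12494 × 0.66 = 13710 + 8246 = 21956
Giving 3395 / 4606 / 6167 / 4934 / 21956.

4934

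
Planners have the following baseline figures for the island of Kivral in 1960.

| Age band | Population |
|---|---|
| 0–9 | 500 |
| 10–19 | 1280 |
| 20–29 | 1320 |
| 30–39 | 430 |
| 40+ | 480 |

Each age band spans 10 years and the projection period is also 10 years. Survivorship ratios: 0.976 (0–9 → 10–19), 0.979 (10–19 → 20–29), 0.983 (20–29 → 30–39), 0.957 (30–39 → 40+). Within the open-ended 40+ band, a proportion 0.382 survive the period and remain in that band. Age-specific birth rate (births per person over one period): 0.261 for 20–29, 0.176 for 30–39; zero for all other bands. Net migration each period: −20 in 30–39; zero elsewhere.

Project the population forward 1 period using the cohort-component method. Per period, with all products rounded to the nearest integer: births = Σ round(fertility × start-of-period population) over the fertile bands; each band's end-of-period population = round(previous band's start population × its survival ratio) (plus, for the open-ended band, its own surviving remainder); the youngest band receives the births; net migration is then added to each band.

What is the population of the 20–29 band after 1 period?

1253

Call the bands 1 to 5, youngest first.
After projecting period 1:
Births: 1320 * 0.261 = 345, 430 * 0.176 = 76 ⇒ total 421
Band 2: 500 * 0.976 = 488
Band 3: 1280 * 0.979 = 1253
Band 4: 1320 * 0.983 = 1298
Band 5: 430 * 0.957 + 480 * 0.382 = 412 + 183 = 595
Net migration: Band 4 − 20 → 1278
→ [421, 488, 1253, 1278, 595]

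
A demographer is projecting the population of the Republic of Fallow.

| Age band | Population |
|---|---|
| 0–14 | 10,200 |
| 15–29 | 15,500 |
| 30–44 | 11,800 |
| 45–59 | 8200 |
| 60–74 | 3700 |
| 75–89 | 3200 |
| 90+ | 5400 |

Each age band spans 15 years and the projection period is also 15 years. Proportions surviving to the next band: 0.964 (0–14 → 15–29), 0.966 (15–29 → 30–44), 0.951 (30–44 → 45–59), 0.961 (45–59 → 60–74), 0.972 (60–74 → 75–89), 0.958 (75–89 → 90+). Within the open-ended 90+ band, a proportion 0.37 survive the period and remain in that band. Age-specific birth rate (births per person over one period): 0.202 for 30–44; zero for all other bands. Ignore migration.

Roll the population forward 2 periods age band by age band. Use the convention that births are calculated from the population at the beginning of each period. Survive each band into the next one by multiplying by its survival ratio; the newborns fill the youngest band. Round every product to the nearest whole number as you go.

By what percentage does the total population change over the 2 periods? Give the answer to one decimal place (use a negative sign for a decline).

-8.9

(Groups numbered youngest = 1 to oldest = 7.)
Period 1.
Births: 11800 × 0.202 = 2384
Group 2: 10200 × 0.964 = 9833
Group 3: 15500 × 0.966 = 14973
Group 4: 11800 × 0.951 = 11222
Group 5: 8200 × 0.961 = 7880
Group 6: 3700 × 0.972 = 3596
Group 7: 3200 × 0.958 + 5400 × 0.37 = 3066 + 1998 = 5064
→ [2384, 9833, 14973, 11222, 7880, 3596, 5064]
Period 2.
Births: 14973 × 0.202 = 3025
Group 2: 2384 × 0.964 = 2298
Group 3: 9833 × 0.966 = 9499
Group 4: 14973 × 0.951 = 14239
Group 5: 11222 × 0.961 = 10784
Group 6: 7880 × 0.972 = 7659
Group 7: 3596 × 0.958 + 5064 × 0.37 = 3445 + 1874 = 5319
→ [3025, 2298, 9499, 14239, 10784, 7659, 5319]
Total: 58000 → 52823; change = -5177; percentage change = -8.9%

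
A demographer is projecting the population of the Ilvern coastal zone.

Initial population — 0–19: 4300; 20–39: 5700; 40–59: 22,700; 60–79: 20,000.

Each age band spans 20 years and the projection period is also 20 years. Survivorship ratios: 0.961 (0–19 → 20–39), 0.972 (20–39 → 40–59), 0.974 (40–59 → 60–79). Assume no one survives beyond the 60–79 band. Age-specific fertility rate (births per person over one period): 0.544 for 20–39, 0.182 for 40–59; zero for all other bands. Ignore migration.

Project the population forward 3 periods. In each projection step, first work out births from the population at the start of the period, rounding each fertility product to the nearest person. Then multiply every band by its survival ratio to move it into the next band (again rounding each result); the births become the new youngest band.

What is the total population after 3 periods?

Numbering the bands 1..4 from youngest to oldest:
[period 1]
Births: 5700 × 0.544 = 3101  |  22700 × 0.182 = 4131 → total 7232
Band 2: 4300 × 0.961 = 4132
Band 3: 5700 × 0.972 = 5540
Band 4: 22700 × 0.974 = 22110
Giving 7232 / 4132 / 5540 / 22110.
[period 2]
Births: 4132 × 0.544 = 2248  |  5540 × 0.182 = 1008 → total 3256
Band 2: 7232 × 0.961 = 6950
Band 3: 4132 × 0.972 = 4016
Band 4: 5540 × 0.974 = 5396
Giving 3256 / 6950 / 4016 / 5396.
[period 3]
Births: 6950 × 0.544 = 3781  |  4016 × 0.182 = 731 → total 4512
Band 2: 3256 × 0.961 = 3129
Band 3: 6950 × 0.972 = 6755
Band 4: 4016 × 0.974 = 3912
Giving 4512 / 3129 / 6755 / 3912.
Total after period 3: 4512 + 3129 + 6755 + 3912 = 18308

18308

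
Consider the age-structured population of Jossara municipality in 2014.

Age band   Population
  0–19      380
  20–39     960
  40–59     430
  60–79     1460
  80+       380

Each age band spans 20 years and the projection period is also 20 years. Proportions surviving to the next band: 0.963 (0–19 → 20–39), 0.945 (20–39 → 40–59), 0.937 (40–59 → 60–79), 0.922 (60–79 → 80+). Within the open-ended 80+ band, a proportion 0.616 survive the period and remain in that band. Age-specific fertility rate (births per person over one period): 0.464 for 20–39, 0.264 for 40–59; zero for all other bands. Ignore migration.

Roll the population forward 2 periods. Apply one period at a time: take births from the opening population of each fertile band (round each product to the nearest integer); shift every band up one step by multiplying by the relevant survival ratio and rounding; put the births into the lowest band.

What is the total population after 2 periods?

3488

Period 1:
Births: 960 × 0.464 = 445, 430 × 0.264 = 114 → total 559
20–39: 380 × 0.963 = 366
40–59: 960 × 0.945 = 907
60–79: 430 × 0.937 = 403
80+: 1460 × 0.922 + 380 × 0.616 = 1346 + 234 = 1580
Giving 559 / 366 / 907 / 403 / 1580.
Period 2:
Births: 366 × 0.464 = 170, 907 × 0.264 = 239 → total 409
20–39: 559 × 0.963 = 538
40–59: 366 × 0.945 = 346
60–79: 907 × 0.937 = 850
80+: 403 × 0.922 + 1580 × 0.616 = 372 + 973 = 1345
Giving 409 / 538 / 346 / 850 / 1345.
Total after period 2: 409 + 538 + 346 + 850 + 1345 = 3488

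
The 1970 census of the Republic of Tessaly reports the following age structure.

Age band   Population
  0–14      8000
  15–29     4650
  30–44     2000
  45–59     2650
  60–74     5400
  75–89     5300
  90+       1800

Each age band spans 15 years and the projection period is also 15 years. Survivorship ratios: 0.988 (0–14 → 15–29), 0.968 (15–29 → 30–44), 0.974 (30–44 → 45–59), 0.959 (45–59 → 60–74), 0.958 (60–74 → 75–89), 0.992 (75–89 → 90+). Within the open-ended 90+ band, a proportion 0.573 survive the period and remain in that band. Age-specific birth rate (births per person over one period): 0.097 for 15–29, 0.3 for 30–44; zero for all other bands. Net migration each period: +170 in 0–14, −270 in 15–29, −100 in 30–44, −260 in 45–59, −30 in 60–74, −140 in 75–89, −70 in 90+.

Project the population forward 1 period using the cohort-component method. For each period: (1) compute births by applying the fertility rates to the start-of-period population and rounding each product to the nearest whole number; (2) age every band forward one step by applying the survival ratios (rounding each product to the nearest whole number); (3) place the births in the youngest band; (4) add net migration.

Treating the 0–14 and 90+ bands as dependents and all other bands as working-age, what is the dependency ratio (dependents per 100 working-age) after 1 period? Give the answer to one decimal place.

Period 1:
Births: 4650 × 0.097 = 451 ; 2000 × 0.3 = 600 → total 1051
15–29: 8000 × 0.988 = 7904
30–44: 4650 × 0.968 = 4501
45–59: 2000 × 0.974 = 1948
60–74: 2650 × 0.959 = 2541
75–89: 5400 × 0.958 = 5173
90+: 5300 × 0.992 + 1800 × 0.573 = 5258 + 1031 = 6289
Net migration: 0–14 + 170 → 1221; 15–29 − 270 → 7634; 30–44 − 100 → 4401; 45–59 − 260 → 1688; 60–74 − 30 → 2511; 75–89 − 140 → 5033; 90+ − 70 → 6219
Giving 1221 / 7634 / 4401 / 1688 / 2511 / 5033 / 6219.
Dependents (band 0–14 + band 90+) = 1221 + 6219 = 7440; working-age = 21267; ratio = 7440/21267 × 100 = 35.0

35.0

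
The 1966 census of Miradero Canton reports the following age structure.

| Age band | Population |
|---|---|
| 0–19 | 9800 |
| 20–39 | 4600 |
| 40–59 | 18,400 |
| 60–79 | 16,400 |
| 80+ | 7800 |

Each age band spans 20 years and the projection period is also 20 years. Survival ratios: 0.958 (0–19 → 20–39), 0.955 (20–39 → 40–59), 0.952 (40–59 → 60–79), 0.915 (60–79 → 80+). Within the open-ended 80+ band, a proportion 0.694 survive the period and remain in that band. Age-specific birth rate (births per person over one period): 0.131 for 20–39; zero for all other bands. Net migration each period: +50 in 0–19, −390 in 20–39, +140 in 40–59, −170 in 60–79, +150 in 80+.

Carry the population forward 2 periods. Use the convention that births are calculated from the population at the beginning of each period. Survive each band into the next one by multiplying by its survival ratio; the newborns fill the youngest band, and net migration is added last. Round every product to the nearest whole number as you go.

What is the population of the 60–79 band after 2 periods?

Call the bands 1 to 5, youngest first.
After projecting period 1:
Births: 4600 * 0.131 = 603
Band 2: 9800 * 0.958 = 9388
Band 3: 4600 * 0.955 = 4393
Band 4: 18400 * 0.952 = 17517
Band 5: 16400 * 0.915 + 7800 * 0.694 = 15006 + 5413 = 20419
Net migration: Band 1 + 50 → 653; Band 2 − 390 → 8998; Band 3 + 140 → 4533; Band 4 − 170 → 17347; Band 5 + 150 → 20569
Giving 653 / 8998 / 4533 / 17347 / 20569.
After projecting period 2:
Births: 8998 * 0.131 = 1179
Band 2: 653 * 0.958 = 626
Band 3: 8998 * 0.955 = 8593
Band 4: 4533 * 0.952 = 4315
Band 5: 17347 * 0.915 + 20569 * 0.694 = 15873 + 14275 = 30148
Net migration: Band 1 + 50 → 1229; Band 2 − 390 → 236; Band 3 + 140 → 8733; Band 4 − 170 → 4145; Band 5 + 150 → 30298
Giving 1229 / 236 / 8733 / 4145 / 30298.

4145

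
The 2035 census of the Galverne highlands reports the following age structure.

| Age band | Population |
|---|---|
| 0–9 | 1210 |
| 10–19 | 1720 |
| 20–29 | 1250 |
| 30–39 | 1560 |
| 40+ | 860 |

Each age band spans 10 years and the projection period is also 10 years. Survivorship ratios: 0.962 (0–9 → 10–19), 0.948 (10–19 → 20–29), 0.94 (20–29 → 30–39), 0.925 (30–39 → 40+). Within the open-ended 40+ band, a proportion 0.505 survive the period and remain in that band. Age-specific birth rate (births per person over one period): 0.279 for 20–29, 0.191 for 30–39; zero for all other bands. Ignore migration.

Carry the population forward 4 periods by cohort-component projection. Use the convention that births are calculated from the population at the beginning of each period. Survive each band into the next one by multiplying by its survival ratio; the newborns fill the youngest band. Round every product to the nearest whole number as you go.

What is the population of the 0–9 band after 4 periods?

After projecting period 1:
Births: 1250 * 0.279 = 349 ; 1560 * 0.191 = 298 → 647
10–19: 1210 * 0.962 = 1164
20–29: 1720 * 0.948 = 1631
30–39: 1250 * 0.94 = 1175
40+: 1560 * 0.925 + 860 * 0.505 = 1443 + 434 = 1877
Population now: 0–9=647, 10–19=1164, 20–29=1631, 30–39=1175, 40+=1877
After projecting period 2:
Births: 1631 * 0.279 = 455 ; 1175 * 0.191 = 224 → 679
10–19: 647 * 0.962 = 622
20–29: 1164 * 0.948 = 1103
30–39: 1631 * 0.94 = 1533
40+: 1175 * 0.925 + 1877 * 0.505 = 1087 + 948 = 2035
Population now: 0–9=679, 10–19=622, 20–29=1103, 30–39=1533, 40+=2035
After projecting period 3:
Births: 1103 * 0.279 = 308 ; 1533 * 0.191 = 293 → 601
10–19: 679 * 0.962 = 653
20–29: 622 * 0.948 = 590
30–39: 1103 * 0.94 = 1037
40+: 1533 * 0.925 + 2035 * 0.505 = 1418 + 1028 = 2446
Population now: 0–9=601, 10–19=653, 20–29=590, 30–39=1037, 40+=2446
After projecting period 4:
Births: 590 * 0.279 = 165 ; 1037 * 0.191 = 198 → 363
10–19: 601 * 0.962 = 578
20–29: 653 * 0.948 = 619
30–39: 590 * 0.94 = 555
40+: 1037 * 0.925 + 2446 * 0.505 = 959 + 1235 = 2194
Population now: 0–9=363, 10–19=578, 20–29=619, 30–39=555, 40+=2194

363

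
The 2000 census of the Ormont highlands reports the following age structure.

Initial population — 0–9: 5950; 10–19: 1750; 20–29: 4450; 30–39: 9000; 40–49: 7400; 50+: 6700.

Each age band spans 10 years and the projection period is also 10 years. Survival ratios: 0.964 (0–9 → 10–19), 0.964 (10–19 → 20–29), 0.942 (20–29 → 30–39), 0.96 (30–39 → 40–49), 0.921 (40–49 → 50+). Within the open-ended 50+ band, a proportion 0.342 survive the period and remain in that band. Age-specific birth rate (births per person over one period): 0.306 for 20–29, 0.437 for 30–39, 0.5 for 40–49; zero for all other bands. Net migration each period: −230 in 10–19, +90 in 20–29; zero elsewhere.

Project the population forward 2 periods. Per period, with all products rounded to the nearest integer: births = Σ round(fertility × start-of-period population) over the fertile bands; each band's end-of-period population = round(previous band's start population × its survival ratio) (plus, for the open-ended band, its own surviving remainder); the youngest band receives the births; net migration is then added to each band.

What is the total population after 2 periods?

(Bands numbered youngest = 1 to oldest = 6.)
[period 1]
Births: 4450 × 0.306 = 1362 ; 9000 × 0.437 = 3933 ; 7400 × 0.5 = 3700 — total 8995
Band 2: 5950 × 0.964 = 5736
Band 3: 1750 × 0.964 = 1687
Band 4: 4450 × 0.942 = 4192
Band 5: 9000 × 0.96 = 8640
Band 6: 7400 × 0.921 + 6700 × 0.342 = 6815 + 2291 = 9106
Net migration: Band 2 − 230 → 5506; Band 3 + 90 → 1777
Population now: 0–9=8995, 10–19=5506, 20–29=1777, 30–39=4192, 40–49=8640, 50+=9106
[period 2]
Births: 1777 × 0.306 = 544 ; 4192 × 0.437 = 1832 ; 8640 × 0.5 = 4320 — total 6696
Band 2: 8995 × 0.964 = 8671
Band 3: 5506 × 0.964 = 5308
Band 4: 1777 × 0.942 = 1674
Band 5: 4192 × 0.96 = 4024
Band 6: 8640 × 0.921 + 9106 × 0.342 = 7957 + 3114 = 11071
Net migration: Band 2 − 230 → 8441; Band 3 + 90 → 5398
Population now: 0–9=6696, 10–19=8441, 20–29=5398, 30–39=1674, 40–49=4024, 50+=11071
Total after period 2: 6696 + 8441 + 5398 + 1674 + 4024 + 11071 = 37304

37304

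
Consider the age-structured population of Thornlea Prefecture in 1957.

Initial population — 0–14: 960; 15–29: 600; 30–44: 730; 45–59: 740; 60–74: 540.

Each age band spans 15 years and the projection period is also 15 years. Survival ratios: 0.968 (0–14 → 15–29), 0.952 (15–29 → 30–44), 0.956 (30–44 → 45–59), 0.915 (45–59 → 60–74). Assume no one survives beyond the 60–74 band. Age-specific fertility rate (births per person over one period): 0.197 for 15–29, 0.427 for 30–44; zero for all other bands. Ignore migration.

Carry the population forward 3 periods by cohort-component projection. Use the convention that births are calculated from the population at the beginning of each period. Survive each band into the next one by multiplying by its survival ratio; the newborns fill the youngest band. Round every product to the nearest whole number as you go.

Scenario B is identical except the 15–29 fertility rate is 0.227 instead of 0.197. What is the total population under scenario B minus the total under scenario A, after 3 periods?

Call the groups 1 to 5, youngest first.
— Period 1 —
Births: 600 × 0.197 = 118 ; 730 × 0.427 = 312 → 430
Group 2: 960 × 0.968 = 929
Group 3: 600 × 0.952 = 571
Group 4: 730 × 0.956 = 698
Group 5: 740 × 0.915 = 677
Giving 430 / 929 / 571 / 698 / 677.
— Period 2 —
Births: 929 × 0.197 = 183 ; 571 × 0.427 = 244 → 427
Group 2: 430 × 0.968 = 416
Group 3: 929 × 0.952 = 884
Group 4: 571 × 0.956 = 546
Group 5: 698 × 0.915 = 639
Giving 427 / 416 / 884 / 546 / 639.
— Period 3 —
Births: 416 × 0.197 = 82 ; 884 × 0.427 = 377 → 459
Group 2: 427 × 0.968 = 413
Group 3: 416 × 0.952 = 396
Group 4: 884 × 0.956 = 845
Group 5: 546 × 0.915 = 500
Giving 459 / 413 / 396 / 845 / 500.
Scenario A total after 3 periods: 2613
Scenario B projection —
— Period 1 —
Births: 600 × 0.227 = 136 ; 730 × 0.427 = 312 → 448
Group 2: 960 × 0.968 = 929
Group 3: 600 × 0.952 = 571
Group 4: 730 × 0.956 = 698
Group 5: 740 × 0.915 = 677
Giving 448 / 929 / 571 / 698 / 677.
— Period 2 —
Births: 929 × 0.227 = 211 ; 571 × 0.427 = 244 → 455
Group 2: 448 × 0.968 = 434
Group 3: 929 × 0.952 = 884
Group 4: 571 × 0.956 = 546
Group 5: 698 × 0.915 = 639
Giving 455 / 434 / 884 / 546 / 639.
— Period 3 —
Births: 434 × 0.227 = 99 ; 884 × 0.427 = 377 → 476
Group 2: 455 × 0.968 = 440
Group 3: 434 × 0.952 = 413
Group 4: 884 × 0.956 = 845
Group 5: 546 × 0.915 = 500
Giving 476 / 440 / 413 / 845 / 500.
Scenario B total after 3 periods: 2674
Difference B − A = 2674 − 2613 = 61

61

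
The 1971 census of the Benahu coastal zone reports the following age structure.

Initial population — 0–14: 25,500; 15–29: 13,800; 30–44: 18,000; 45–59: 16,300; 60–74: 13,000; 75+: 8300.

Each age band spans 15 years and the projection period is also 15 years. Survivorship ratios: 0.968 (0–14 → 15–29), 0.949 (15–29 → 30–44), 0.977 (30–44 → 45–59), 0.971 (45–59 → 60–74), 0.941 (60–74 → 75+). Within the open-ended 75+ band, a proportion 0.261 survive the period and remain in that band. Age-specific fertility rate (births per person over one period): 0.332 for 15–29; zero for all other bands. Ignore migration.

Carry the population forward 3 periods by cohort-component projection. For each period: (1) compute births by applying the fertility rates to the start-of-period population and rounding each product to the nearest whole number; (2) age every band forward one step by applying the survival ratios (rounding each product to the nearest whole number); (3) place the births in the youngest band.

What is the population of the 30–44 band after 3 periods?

4209

Period 1:
Births: 13800 × 0.332 = 4582
15–29: 25500 × 0.968 = 24684
30–44: 13800 × 0.949 = 13096
45–59: 18000 × 0.977 = 17586
60–74: 16300 × 0.971 = 15827
75+: 13000 × 0.941 + 8300 × 0.261 = 12233 + 2166 = 14399
Population now: 0–14=4582, 15–29=24684, 30–44=13096, 45–59=17586, 60–74=15827, 75+=14399
Period 2:
Births: 24684 × 0.332 = 8195
15–29: 4582 × 0.968 = 4435
30–44: 24684 × 0.949 = 23425
45–59: 13096 × 0.977 = 12795
60–74: 17586 × 0.971 = 17076
75+: 15827 × 0.941 + 14399 × 0.261 = 14893 + 3758 = 18651
Population now: 0–14=8195, 15–29=4435, 30–44=23425, 45–59=12795, 60–74=17076, 75+=18651
Period 3:
Births: 4435 × 0.332 = 1472
15–29: 8195 × 0.968 = 7933
30–44: 4435 × 0.949 = 4209
45–59: 23425 × 0.977 = 22886
60–74: 12795 × 0.971 = 12424
75+: 17076 × 0.941 + 18651 × 0.261 = 16069 + 4868 = 20937
Population now: 0–14=1472, 15–29=7933, 30–44=4209, 45–59=22886, 60–74=12424, 75+=20937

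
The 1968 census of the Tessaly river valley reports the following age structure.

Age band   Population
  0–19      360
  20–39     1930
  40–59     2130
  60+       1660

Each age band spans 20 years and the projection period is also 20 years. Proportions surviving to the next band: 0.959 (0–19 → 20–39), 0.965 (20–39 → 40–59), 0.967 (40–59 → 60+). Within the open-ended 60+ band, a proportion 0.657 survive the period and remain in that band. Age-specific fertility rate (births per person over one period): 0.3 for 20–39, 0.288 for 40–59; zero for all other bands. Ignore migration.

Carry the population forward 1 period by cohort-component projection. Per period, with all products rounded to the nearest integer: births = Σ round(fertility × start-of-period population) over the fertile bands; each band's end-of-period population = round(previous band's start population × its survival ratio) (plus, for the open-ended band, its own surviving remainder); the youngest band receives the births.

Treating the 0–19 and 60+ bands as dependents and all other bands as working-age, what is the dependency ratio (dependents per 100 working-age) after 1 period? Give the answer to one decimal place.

196.8

— Period 1 —
Births: 1930 * 0.3 = 579, 2130 * 0.288 = 613 → total 1192
20–39: 360 * 0.959 = 345
40–59: 1930 * 0.965 = 1862
60+: 2130 * 0.967 + 1660 * 0.657 = 2060 + 1091 = 3151
→ [1192, 345, 1862, 3151]
Dependents (band 0–19 + band 60+) = 1192 + 3151 = 4343; working-age = 2207; ratio = 4343/2207 × 100 = 196.8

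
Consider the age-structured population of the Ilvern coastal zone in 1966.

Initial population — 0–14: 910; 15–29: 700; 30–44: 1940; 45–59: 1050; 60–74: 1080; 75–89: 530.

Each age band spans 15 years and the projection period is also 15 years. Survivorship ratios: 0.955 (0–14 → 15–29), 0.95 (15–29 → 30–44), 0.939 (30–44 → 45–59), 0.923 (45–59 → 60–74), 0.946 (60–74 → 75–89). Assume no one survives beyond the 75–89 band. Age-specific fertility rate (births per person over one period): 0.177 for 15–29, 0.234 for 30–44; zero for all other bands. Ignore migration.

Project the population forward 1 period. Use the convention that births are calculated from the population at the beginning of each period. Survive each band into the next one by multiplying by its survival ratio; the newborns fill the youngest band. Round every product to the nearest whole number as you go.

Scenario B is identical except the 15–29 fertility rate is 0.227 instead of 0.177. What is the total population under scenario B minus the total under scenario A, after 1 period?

Period 1:
Births: 700 * 0.177 = 124, 1940 * 0.234 = 454 → 578
15–29: 910 * 0.955 = 869
30–44: 700 * 0.95 = 665
45–59: 1940 * 0.939 = 1822
60–74: 1050 * 0.923 = 969
75–89: 1080 * 0.946 = 1022
Giving 578 / 869 / 665 / 1822 / 969 / 1022.
Scenario A total after 1 period: 5925
Scenario B projection —
Period 1:
Births: 700 * 0.227 = 159, 1940 * 0.234 = 454 → 613
15–29: 910 * 0.955 = 869
30–44: 700 * 0.95 = 665
45–59: 1940 * 0.939 = 1822
60–74: 1050 * 0.923 = 969
75–89: 1080 * 0.946 = 1022
Giving 613 / 869 / 665 / 1822 / 969 / 1022.
Scenario B total after 1 period: 5960
Difference B − A = 5960 − 5925 = 35

35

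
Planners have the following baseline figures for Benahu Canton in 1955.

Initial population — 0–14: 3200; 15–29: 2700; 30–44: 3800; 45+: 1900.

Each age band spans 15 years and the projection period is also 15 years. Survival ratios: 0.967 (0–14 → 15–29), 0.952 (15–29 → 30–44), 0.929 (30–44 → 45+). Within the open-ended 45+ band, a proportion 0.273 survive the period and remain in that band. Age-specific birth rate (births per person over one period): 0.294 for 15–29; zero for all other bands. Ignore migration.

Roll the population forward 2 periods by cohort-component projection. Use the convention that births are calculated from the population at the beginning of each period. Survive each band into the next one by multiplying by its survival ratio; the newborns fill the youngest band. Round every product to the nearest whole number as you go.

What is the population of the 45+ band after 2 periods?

Call the groups 1 to 4, youngest first.
— Period 1 —
Births: 2700 × 0.294 = 794
Group 2: 3200 × 0.967 = 3094
Group 3: 2700 × 0.952 = 2570
Group 4: 3800 × 0.929 + 1900 × 0.273 = 3530 + 519 = 4049
End of period: [794, 3094, 2570, 4049]
— Period 2 —
Births: 3094 × 0.294 = 910
Group 2: 794 × 0.967 = 768
Group 3: 3094 × 0.952 = 2945
Group 4: 2570 × 0.929 + 4049 × 0.273 = 2388 + 1105 = 3493
End of period: [910, 768, 2945, 3493]

3493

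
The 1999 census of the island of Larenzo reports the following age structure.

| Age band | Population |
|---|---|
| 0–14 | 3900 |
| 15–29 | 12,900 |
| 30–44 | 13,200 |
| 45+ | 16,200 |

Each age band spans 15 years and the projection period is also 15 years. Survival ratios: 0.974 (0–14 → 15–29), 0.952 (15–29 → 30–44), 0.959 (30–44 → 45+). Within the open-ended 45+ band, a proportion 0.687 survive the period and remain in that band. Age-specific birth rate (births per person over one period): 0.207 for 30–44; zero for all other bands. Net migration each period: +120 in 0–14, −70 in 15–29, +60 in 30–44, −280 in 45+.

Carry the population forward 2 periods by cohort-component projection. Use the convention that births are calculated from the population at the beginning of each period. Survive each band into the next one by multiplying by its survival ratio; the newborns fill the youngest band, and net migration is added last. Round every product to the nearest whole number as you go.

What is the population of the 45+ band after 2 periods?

Let group 1 be 0–14 through group 4 = 45+.
[period 1]
Births: 13200 × 0.207 = 2732
Group 2: 3900 × 0.974 = 3799
Group 3: 12900 × 0.952 = 12281
Group 4: 13200 × 0.959 + 16200 × 0.687 = 12659 + 11129 = 23788
Net migration: Group 1 + 120 → 2852; Group 2 − 70 → 3729; Group 3 + 60 → 12341; Group 4 − 280 → 23508
End of period: [2852, 3729, 12341, 23508]
[period 2]
Births: 12341 × 0.207 = 2555
Group 2: 2852 × 0.974 = 2778
Group 3: 3729 × 0.952 = 3550
Group 4: 12341 × 0.959 + 23508 × 0.687 = 11835 + 16150 = 27985
Net migration: Group 1 + 120 → 2675; Group 2 − 70 → 2708; Group 3 + 60 → 3610; Group 4 − 280 → 27705
End of period: [2675, 2708, 3610, 27705]

27705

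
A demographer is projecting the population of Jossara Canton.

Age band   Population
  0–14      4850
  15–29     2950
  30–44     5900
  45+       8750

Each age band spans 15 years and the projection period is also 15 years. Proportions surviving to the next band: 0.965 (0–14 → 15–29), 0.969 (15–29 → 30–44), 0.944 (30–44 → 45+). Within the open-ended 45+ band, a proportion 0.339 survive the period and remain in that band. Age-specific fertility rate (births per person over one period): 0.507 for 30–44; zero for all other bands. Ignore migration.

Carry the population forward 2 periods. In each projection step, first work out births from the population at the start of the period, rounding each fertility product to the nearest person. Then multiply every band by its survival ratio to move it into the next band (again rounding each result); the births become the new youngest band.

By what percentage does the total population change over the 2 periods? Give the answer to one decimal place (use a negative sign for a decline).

Call the groups 1 to 4, youngest first.
Period 1.
Births: 5900 × 0.507 = 2991
Group 2: 4850 × 0.965 = 4680
Group 3: 2950 × 0.969 = 2859
Group 4: 5900 × 0.944 + 8750 × 0.339 = 5570 + 2966 = 8536
Giving 2991 / 4680 / 2859 / 8536.
Period 2.
Births: 2859 × 0.507 = 1450
Group 2: 2991 × 0.965 = 2886
Group 3: 4680 × 0.969 = 4535
Group 4: 2859 × 0.944 + 8536 × 0.339 = 2699 + 2894 = 5593
Giving 1450 / 2886 / 4535 / 5593.
Total: 22450 → 14464; change = -7986; percentage change = -35.6%

-35.6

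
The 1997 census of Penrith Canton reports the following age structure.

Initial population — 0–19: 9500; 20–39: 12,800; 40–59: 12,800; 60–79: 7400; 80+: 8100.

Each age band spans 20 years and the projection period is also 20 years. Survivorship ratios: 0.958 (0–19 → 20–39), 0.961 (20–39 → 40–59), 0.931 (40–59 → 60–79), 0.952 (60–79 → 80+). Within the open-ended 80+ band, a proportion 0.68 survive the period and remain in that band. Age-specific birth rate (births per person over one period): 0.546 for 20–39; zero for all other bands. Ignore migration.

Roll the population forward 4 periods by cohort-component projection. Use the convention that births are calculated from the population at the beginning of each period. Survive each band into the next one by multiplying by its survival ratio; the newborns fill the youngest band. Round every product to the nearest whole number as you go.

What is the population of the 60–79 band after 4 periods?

Numbering the bands 1..5 from youngest to oldest:
After projecting period 1:
Births: 12800 × 0.546 = 6989
Band 2: 9500 × 0.958 = 9101
Band 3: 12800 × 0.961 = 12301
Band 4: 12800 × 0.931 = 11917
Band 5: 7400 × 0.952 + 8100 × 0.68 = 7045 + 5508 = 12553
End of period: [6989, 9101, 12301, 11917, 12553]
After projecting period 2:
Births: 9101 × 0.546 = 4969
Band 2: 6989 × 0.958 = 6695
Band 3: 9101 × 0.961 = 8746
Band 4: 12301 × 0.931 = 11452
Band 5: 11917 × 0.952 + 12553 × 0.68 = 11345 + 8536 = 19881
End of period: [4969, 6695, 8746, 11452, 19881]
After projecting period 3:
Births: 6695 × 0.546 = 3655
Band 2: 4969 × 0.958 = 4760
Band 3: 6695 × 0.961 = 6434
Band 4: 8746 × 0.931 = 8143
Band 5: 11452 × 0.952 + 19881 × 0.68 = 10902 + 13519 = 24421
End of period: [3655, 4760, 6434, 8143, 24421]
After projecting period 4:
Births: 4760 × 0.546 = 2599
Band 2: 3655 × 0.958 = 3501
Band 3: 4760 × 0.961 = 4574
Band 4: 6434 × 0.931 = 5990
Band 5: 8143 × 0.952 + 24421 × 0.68 = 7752 + 16606 = 24358
End of period: [2599, 3501, 4574, 5990, 24358]

5990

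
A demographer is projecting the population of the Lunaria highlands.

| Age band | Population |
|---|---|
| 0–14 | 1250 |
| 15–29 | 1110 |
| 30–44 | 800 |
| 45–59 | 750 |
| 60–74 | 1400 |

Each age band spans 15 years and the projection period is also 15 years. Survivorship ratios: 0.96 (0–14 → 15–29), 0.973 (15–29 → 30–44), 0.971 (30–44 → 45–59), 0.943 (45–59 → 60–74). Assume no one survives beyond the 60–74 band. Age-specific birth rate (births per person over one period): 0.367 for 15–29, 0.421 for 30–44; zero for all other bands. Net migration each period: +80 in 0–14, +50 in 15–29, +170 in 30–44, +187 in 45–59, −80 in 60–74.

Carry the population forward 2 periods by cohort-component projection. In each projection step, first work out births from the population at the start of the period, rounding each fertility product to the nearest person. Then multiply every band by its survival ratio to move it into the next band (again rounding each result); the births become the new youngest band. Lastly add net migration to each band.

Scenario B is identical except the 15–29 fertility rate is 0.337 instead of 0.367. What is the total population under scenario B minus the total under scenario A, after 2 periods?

-70

Period 1.
Births: 1110 × 0.367 = 407 ; 800 × 0.421 = 337 → total 744
15–29: 1250 × 0.96 = 1200
30–44: 1110 × 0.973 = 1080
45–59: 800 × 0.971 = 777
60–74: 750 × 0.943 = 707
Net migration: 0–14 + 80 → 824; 15–29 + 50 → 1250; 30–44 + 170 → 1250; 45–59 + 187 → 964; 60–74 − 80 → 627
Giving 824 / 1250 / 1250 / 964 / 627.
Period 2.
Births: 1250 × 0.367 = 459 ; 1250 × 0.421 = 526 → total 985
15–29: 824 × 0.96 = 791
30–44: 1250 × 0.973 = 1216
45–59: 1250 × 0.971 = 1214
60–74: 964 × 0.943 = 909
Net migration: 0–14 + 80 → 1065; 15–29 + 50 → 841; 30–44 + 170 → 1386; 45–59 + 187 → 1401; 60–74 − 80 → 829
Giving 1065 / 841 / 1386 / 1401 / 829.
Scenario A total after 2 periods: 5522
Scenario B projection —
Period 1.
Births: 1110 × 0.337 = 374 ; 800 × 0.421 = 337 → total 711
15–29: 1250 × 0.96 = 1200
30–44: 1110 × 0.973 = 1080
45–59: 800 × 0.971 = 777
60–74: 750 × 0.943 = 707
Net migration: 0–14 + 80 → 791; 15–29 + 50 → 1250; 30–44 + 170 → 1250; 45–59 + 187 → 964; 60–74 − 80 → 627
Giving 791 / 1250 / 1250 / 964 / 627.
Period 2.
Births: 1250 × 0.337 = 421 ; 1250 × 0.421 = 526 → total 947
15–29: 791 × 0.96 = 759
30–44: 1250 × 0.973 = 1216
45–59: 1250 × 0.971 = 1214
60–74: 964 × 0.943 = 909
Net migration: 0–14 + 80 → 1027; 15–29 + 50 → 809; 30–44 + 170 → 1386; 45–59 + 187 → 1401; 60–74 − 80 → 829
Giving 1027 / 809 / 1386 / 1401 / 829.
Scenario B total after 2 periods: 5452
Difference B − A = 5452 − 5522 = -70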